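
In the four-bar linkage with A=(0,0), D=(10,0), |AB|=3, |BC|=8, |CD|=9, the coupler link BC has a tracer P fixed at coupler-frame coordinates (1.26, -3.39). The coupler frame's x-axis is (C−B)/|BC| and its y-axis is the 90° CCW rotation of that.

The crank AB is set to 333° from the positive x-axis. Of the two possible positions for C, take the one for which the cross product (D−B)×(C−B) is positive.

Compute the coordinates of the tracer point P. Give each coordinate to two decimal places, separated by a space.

6.21 -0.61

A=(0,0), D=(10.00,0)
B = A + 3.00·(cos333°, sin333°) = (2.6730, -1.3620)
|BD| = 7.4525
circle(B,8.00) ∩ circle(D,9.00): a=2.5857, h=7.5706
  candidates: C₊=(3.8316,6.5537) cross=56.420; C₋=(6.5987,-8.3325) cross=-56.420
  mode + wants cross > 0 → take C=(3.8316,6.5537) (cross=56.420)
ex = (C−B)/|BC| = (0.1448,0.9895); ey = (-0.9895,0.1448)
P = B + 1.26·ex + -3.39·ey = (6.2098,-0.6062)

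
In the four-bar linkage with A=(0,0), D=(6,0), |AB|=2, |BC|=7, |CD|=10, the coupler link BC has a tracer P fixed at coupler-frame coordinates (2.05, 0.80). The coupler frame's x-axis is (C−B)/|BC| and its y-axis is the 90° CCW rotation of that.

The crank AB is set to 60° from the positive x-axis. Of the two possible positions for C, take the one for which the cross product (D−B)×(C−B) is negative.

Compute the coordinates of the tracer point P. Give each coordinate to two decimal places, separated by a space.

0.40 -0.38

A=(0,0), D=(6.00,0)
B = A + 2.00·(cos60°, sin60°) = (1.0000, 1.7321)
|BD| = 5.2915
circle(B,7.00) ∩ circle(D,10.00): a=-2.1733, h=6.6541
  candidates: C₊=(1.1245,8.7309) cross=35.210; C₋=(-3.2316,-3.8441) cross=-35.210
  mode - wants cross < 0 → take C=(-3.2316,-3.8441) (cross=-35.210)
ex = (C−B)/|BC| = (-0.6045,-0.7966); ey = (0.7966,-0.6045)
P = B + 2.05·ex + 0.80·ey = (0.3980,-0.3846)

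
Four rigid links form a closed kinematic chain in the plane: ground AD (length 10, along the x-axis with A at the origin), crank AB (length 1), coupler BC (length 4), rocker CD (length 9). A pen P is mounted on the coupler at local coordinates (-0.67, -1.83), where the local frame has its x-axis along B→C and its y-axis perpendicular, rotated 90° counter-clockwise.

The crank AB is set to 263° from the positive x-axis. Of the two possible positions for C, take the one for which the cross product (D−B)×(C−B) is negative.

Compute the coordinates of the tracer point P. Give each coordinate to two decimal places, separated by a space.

A=(0,0), D=(10.00,0)
B = A + 1.00·(cos263°, sin263°) = (-0.1219, -0.9925)
|BD| = 10.1704
circle(B,4.00) ∩ circle(D,9.00): a=1.8897, h=3.5255
  candidates: C₊=(1.4147,2.7005) cross=35.856; C₋=(2.1028,-4.3168) cross=-35.856
  mode - wants cross < 0 → take C=(2.1028,-4.3168) (cross=-35.856)
ex = (C−B)/|BC| = (0.5562,-0.8311); ey = (0.8311,0.5562)
P = B + -0.67·ex + -1.83·ey = (-2.0154,-1.4535)

-2.02 -1.45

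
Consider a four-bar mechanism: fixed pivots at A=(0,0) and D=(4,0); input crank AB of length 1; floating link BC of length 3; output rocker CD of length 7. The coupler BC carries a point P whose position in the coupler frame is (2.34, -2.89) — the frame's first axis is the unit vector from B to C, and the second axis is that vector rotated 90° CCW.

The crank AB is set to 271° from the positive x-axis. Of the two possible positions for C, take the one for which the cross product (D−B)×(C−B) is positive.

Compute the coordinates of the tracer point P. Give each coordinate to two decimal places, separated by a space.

-2.01 2.12

A=(0,0), D=(4.00,0)
B = A + 1.00·(cos271°, sin271°) = (0.0175, -0.9998)
|BD| = 4.1061
circle(B,3.00) ∩ circle(D,7.00): a=-2.8177, h=1.0299
  candidates: C₊=(-2.9662,-0.6871) cross=4.229; C₋=(-2.4646,-2.6848) cross=-4.229
  mode + wants cross > 0 → take C=(-2.9662,-0.6871) (cross=4.229)
ex = (C−B)/|BC| = (-0.9946,0.1043); ey = (-0.1043,-0.9946)
P = B + 2.34·ex + -2.89·ey = (-2.0085,2.1184)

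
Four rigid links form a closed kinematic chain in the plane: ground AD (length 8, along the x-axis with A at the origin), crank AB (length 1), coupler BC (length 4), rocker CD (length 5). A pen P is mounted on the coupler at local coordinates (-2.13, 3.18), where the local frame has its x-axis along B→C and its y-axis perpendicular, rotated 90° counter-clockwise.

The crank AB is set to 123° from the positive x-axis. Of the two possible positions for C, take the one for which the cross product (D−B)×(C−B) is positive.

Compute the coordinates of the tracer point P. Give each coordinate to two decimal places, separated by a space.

A=(0,0), D=(8.00,0)
B = A + 1.00·(cos123°, sin123°) = (-0.5446, 0.8387)
|BD| = 8.5857
circle(B,4.00) ∩ circle(D,5.00): a=3.7687, h=1.3404
  candidates: C₊=(3.3370,1.8045) cross=11.508; C₋=(3.0751,-0.8635) cross=-11.508
  mode + wants cross > 0 → take C=(3.3370,1.8045) (cross=11.508)
ex = (C−B)/|BC| = (0.9704,0.2415); ey = (-0.2415,0.9704)
P = B + -2.13·ex + 3.18·ey = (-3.3795,3.4102)

-3.38 3.41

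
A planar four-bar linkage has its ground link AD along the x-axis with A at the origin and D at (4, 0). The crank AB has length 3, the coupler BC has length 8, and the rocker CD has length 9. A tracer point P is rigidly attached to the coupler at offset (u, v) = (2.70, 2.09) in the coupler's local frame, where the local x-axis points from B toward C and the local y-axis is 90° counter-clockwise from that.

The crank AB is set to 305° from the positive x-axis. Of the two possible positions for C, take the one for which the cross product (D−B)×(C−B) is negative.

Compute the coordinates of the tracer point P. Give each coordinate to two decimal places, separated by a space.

5.07 -3.13

A=(0,0), D=(4.00,0)
B = A + 3.00·(cos305°, sin305°) = (1.7207, -2.4575)
|BD| = 3.3517
circle(B,8.00) ∩ circle(D,9.00): a=-0.8601, h=7.9536
  candidates: C₊=(-4.6957,2.3206) cross=26.658; C₋=(6.9673,-8.4968) cross=-26.658
  mode - wants cross < 0 → take C=(6.9673,-8.4968) (cross=-26.658)
ex = (C−B)/|BC| = (0.6558,-0.7549); ey = (0.7549,0.6558)
P = B + 2.70·ex + 2.09·ey = (5.0692,-3.1250)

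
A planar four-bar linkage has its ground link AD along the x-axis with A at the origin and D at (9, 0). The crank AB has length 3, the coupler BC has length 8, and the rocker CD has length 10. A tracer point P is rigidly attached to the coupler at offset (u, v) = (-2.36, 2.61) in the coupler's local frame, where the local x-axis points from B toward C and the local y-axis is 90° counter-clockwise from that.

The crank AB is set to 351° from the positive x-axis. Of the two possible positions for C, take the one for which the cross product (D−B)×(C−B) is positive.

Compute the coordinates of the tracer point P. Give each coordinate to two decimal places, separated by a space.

A=(0,0), D=(9.00,0)
B = A + 3.00·(cos351°, sin351°) = (2.9631, -0.4693)
|BD| = 6.0551
circle(B,8.00) ∩ circle(D,10.00): a=0.0549, h=7.9998
  candidates: C₊=(2.3978,7.5107) cross=48.440; C₋=(3.6378,-8.4408) cross=-48.440
  mode + wants cross > 0 → take C=(2.3978,7.5107) (cross=48.440)
ex = (C−B)/|BC| = (-0.0707,0.9975); ey = (-0.9975,-0.0707)
P = B + -2.36·ex + 2.61·ey = (0.5264,-3.0078)

0.53 -3.01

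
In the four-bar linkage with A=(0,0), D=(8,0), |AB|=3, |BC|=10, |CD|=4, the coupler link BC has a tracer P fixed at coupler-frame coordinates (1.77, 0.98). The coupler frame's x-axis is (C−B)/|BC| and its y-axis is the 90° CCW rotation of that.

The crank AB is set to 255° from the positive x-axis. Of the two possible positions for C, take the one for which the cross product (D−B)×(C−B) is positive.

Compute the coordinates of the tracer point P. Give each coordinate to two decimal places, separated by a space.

A=(0,0), D=(8.00,0)
B = A + 3.00·(cos255°, sin255°) = (-0.7765, -2.8978)
|BD| = 9.2425
circle(B,10.00) ∩ circle(D,4.00): a=9.1655, h=3.9993
  candidates: C₊=(6.6730,3.7735) cross=36.963; C₋=(9.1808,-3.8218) cross=-36.963
  mode + wants cross > 0 → take C=(6.6730,3.7735) (cross=36.963)
ex = (C−B)/|BC| = (0.7449,0.6671); ey = (-0.6671,0.7449)
P = B + 1.77·ex + 0.98·ey = (-0.1117,-0.9869)

-0.11 -0.99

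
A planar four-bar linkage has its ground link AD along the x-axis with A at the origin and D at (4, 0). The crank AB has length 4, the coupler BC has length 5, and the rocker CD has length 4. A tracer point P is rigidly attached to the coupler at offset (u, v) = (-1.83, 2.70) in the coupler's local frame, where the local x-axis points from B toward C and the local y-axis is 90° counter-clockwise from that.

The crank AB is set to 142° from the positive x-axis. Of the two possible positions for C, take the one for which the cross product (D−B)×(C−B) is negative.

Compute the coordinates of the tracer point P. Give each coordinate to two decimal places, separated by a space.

-2.38 5.63

A=(0,0), D=(4.00,0)
B = A + 4.00·(cos142°, sin142°) = (-3.1520, 2.4626)
|BD| = 7.5641
circle(B,5.00) ∩ circle(D,4.00): a=4.3770, h=2.4170
  candidates: C₊=(1.7734,3.3230) cross=18.283; C₋=(0.1996,-1.2477) cross=-18.283
  mode - wants cross < 0 → take C=(0.1996,-1.2477) (cross=-18.283)
ex = (C−B)/|BC| = (0.6703,-0.7421); ey = (0.7421,0.6703)
P = B + -1.83·ex + 2.70·ey = (-2.3751,5.6305)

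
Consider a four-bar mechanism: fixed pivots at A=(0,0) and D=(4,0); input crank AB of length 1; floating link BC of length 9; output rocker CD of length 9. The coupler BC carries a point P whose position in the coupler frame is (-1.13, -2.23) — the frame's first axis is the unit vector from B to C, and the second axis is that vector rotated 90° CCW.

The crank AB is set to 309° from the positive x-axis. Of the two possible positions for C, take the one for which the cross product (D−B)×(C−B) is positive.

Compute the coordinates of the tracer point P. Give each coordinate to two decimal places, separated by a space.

2.90 -1.83

A=(0,0), D=(4.00,0)
B = A + 1.00·(cos309°, sin309°) = (0.6293, -0.7771)
|BD| = 3.4591
circle(B,9.00) ∩ circle(D,9.00): a=1.7296, h=8.8323
  candidates: C₊=(0.3303,8.2179) cross=30.552; C₋=(4.2990,-8.9950) cross=-30.552
  mode + wants cross > 0 → take C=(0.3303,8.2179) (cross=30.552)
ex = (C−B)/|BC| = (-0.0332,0.9994); ey = (-0.9994,-0.0332)
P = B + -1.13·ex + -2.23·ey = (2.8956,-1.8324)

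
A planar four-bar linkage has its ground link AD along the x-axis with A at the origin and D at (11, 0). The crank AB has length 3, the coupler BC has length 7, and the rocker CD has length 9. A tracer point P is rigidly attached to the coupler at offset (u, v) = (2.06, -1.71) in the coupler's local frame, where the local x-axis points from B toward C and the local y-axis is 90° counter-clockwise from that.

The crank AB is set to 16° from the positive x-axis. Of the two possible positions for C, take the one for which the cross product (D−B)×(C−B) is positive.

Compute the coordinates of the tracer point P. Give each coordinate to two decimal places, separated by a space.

5.27 2.04

A=(0,0), D=(11.00,0)
B = A + 3.00·(cos16°, sin16°) = (2.8838, 0.8269)
|BD| = 8.1582
circle(B,7.00) ∩ circle(D,9.00): a=2.1179, h=6.6719
  candidates: C₊=(5.6670,7.2498) cross=54.431; C₋=(4.3145,-6.0253) cross=-54.431
  mode + wants cross > 0 → take C=(5.6670,7.2498) (cross=54.431)
ex = (C−B)/|BC| = (0.3976,0.9176); ey = (-0.9176,0.3976)
P = B + 2.06·ex + -1.71·ey = (5.2719,2.0372)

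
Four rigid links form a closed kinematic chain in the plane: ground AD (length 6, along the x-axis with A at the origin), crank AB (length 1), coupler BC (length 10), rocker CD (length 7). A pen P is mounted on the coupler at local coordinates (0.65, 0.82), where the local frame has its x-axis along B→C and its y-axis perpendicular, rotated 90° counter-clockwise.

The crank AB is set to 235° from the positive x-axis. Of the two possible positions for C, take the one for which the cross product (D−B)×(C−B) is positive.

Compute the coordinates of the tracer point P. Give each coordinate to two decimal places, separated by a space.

A=(0,0), D=(6.00,0)
B = A + 1.00·(cos235°, sin235°) = (-0.5736, -0.8192)
|BD| = 6.6244
circle(B,10.00) ∩ circle(D,7.00): a=7.1616, h=6.9794
  candidates: C₊=(5.6700,6.9922) cross=46.234; C₋=(7.3961,-6.8594) cross=-46.234
  mode + wants cross > 0 → take C=(5.6700,6.9922) (cross=46.234)
ex = (C−B)/|BC| = (0.6244,0.7811); ey = (-0.7811,0.6244)
P = B + 0.65·ex + 0.82·ey = (-0.8083,0.2006)

-0.81 0.20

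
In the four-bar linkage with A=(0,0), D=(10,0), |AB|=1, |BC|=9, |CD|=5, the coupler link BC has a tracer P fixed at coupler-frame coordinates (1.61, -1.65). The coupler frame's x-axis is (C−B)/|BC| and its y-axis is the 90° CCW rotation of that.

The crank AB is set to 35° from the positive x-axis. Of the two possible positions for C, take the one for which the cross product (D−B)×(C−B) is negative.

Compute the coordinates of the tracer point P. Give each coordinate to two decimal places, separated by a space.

1.17 -1.70

A=(0,0), D=(10.00,0)
B = A + 1.00·(cos35°, sin35°) = (0.8192, 0.5736)
|BD| = 9.1987
circle(B,9.00) ∩ circle(D,5.00): a=7.6433, h=4.7519
  candidates: C₊=(8.7438,4.8396) cross=43.711; C₋=(8.1512,-4.6457) cross=-43.711
  mode - wants cross < 0 → take C=(8.1512,-4.6457) (cross=-43.711)
ex = (C−B)/|BC| = (0.8147,-0.5799); ey = (0.5799,0.8147)
P = B + 1.61·ex + -1.65·ey = (1.1739,-1.7043)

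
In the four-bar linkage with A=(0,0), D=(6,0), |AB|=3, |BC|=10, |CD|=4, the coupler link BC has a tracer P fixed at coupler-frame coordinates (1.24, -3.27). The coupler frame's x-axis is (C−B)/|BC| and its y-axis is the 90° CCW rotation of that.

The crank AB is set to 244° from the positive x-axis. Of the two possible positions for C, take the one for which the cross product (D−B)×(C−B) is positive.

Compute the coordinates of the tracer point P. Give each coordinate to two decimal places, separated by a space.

1.80 -4.30

A=(0,0), D=(6.00,0)
B = A + 3.00·(cos244°, sin244°) = (-1.3151, -2.6964)
|BD| = 7.7962
circle(B,10.00) ∩ circle(D,4.00): a=9.2853, h=3.7125
  candidates: C₊=(6.1132,3.9984) cross=28.943; C₋=(8.6812,-2.9684) cross=-28.943
  mode + wants cross > 0 → take C=(6.1132,3.9984) (cross=28.943)
ex = (C−B)/|BC| = (0.7428,0.6695); ey = (-0.6695,0.7428)
P = B + 1.24·ex + -3.27·ey = (1.7952,-4.2953)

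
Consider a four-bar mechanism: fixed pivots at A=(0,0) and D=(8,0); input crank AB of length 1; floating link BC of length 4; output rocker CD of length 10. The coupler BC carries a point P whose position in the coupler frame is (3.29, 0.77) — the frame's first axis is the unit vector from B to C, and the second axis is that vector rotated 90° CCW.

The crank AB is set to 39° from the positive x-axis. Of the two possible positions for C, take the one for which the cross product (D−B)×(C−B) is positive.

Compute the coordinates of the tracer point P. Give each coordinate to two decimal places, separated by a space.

-1.44 3.18

A=(0,0), D=(8.00,0)
B = A + 1.00·(cos39°, sin39°) = (0.7771, 0.6293)
|BD| = 7.2502
circle(B,4.00) ∩ circle(D,10.00): a=-2.1678, h=3.3616
  candidates: C₊=(-1.0907,4.1664) cross=24.373; C₋=(-1.6743,-2.5315) cross=-24.373
  mode + wants cross > 0 → take C=(-1.0907,4.1664) (cross=24.373)
ex = (C−B)/|BC| = (-0.4670,0.8843); ey = (-0.8843,-0.4670)
P = B + 3.29·ex + 0.77·ey = (-1.4401,3.1790)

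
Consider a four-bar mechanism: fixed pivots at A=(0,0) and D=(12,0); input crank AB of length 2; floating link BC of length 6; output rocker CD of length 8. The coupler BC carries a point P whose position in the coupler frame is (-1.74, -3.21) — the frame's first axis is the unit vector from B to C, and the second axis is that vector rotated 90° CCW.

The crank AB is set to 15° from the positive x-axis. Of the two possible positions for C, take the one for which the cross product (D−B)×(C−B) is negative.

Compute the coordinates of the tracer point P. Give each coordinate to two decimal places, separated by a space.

-1.70 0.13

A=(0,0), D=(12.00,0)
B = A + 2.00·(cos15°, sin15°) = (1.9319, 0.5176)
|BD| = 10.0814
circle(B,6.00) ∩ circle(D,8.00): a=3.6520, h=4.7605
  candidates: C₊=(5.8235,5.0844) cross=47.993; C₋=(5.3346,-4.4241) cross=-47.993
  mode - wants cross < 0 → take C=(5.3346,-4.4241) (cross=-47.993)
ex = (C−B)/|BC| = (0.5671,-0.8236); ey = (0.8236,0.5671)
P = B + -1.74·ex + -3.21·ey = (-1.6988,0.1303)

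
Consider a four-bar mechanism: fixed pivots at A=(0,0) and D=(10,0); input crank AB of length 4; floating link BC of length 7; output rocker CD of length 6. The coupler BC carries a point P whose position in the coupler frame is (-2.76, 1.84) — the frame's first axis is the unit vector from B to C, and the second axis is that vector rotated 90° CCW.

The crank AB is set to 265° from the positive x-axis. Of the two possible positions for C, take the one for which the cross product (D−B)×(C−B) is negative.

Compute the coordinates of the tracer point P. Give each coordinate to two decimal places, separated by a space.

A=(0,0), D=(10.00,0)
B = A + 4.00·(cos265°, sin265°) = (-0.3486, -3.9848)
|BD| = 11.0893
circle(B,7.00) ∩ circle(D,6.00): a=6.1308, h=3.3784
  candidates: C₊=(4.1587,1.3709) cross=37.464; C₋=(6.5867,-4.9345) cross=-37.464
  mode - wants cross < 0 → take C=(6.5867,-4.9345) (cross=-37.464)
ex = (C−B)/|BC| = (0.9908,-0.1357); ey = (0.1357,0.9908)
P = B + -2.76·ex + 1.84·ey = (-2.8335,-1.7873)

-2.83 -1.79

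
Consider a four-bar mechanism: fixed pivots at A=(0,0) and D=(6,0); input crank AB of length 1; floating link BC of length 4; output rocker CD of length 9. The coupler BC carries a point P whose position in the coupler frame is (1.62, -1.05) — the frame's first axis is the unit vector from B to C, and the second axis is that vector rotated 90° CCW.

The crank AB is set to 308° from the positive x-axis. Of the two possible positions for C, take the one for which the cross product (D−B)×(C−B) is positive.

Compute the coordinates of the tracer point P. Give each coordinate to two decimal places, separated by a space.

-0.34 0.89

A=(0,0), D=(6.00,0)
B = A + 1.00·(cos308°, sin308°) = (0.6157, -0.7880)
|BD| = 5.4417
circle(B,4.00) ∩ circle(D,9.00): a=-3.2516, h=2.3297
  candidates: C₊=(-2.9390,1.0463) cross=12.677; C₋=(-2.2643,-3.5640) cross=-12.677
  mode + wants cross > 0 → take C=(-2.9390,1.0463) (cross=12.677)
ex = (C−B)/|BC| = (-0.8887,0.4586); ey = (-0.4586,-0.8887)
P = B + 1.62·ex + -1.05·ey = (-0.3425,0.8880)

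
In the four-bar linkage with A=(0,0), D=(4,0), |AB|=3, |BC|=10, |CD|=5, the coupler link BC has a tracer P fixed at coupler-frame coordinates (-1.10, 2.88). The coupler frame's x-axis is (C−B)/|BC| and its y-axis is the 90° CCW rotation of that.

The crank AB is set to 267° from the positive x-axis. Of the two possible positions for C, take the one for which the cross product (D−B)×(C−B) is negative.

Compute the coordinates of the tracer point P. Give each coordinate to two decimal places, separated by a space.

-2.44 -0.93

A=(0,0), D=(4.00,0)
B = A + 3.00·(cos267°, sin267°) = (-0.1570, -2.9959)
|BD| = 5.1241
circle(B,10.00) ∩ circle(D,5.00): a=9.8804, h=1.5417
  candidates: C₊=(6.9573,4.0317) cross=7.900; C₋=(8.7601,1.5301) cross=-7.900
  mode - wants cross < 0 → take C=(8.7601,1.5301) (cross=-7.900)
ex = (C−B)/|BC| = (0.8917,0.4526); ey = (-0.4526,0.8917)
P = B + -1.10·ex + 2.88·ey = (-2.4414,-0.9256)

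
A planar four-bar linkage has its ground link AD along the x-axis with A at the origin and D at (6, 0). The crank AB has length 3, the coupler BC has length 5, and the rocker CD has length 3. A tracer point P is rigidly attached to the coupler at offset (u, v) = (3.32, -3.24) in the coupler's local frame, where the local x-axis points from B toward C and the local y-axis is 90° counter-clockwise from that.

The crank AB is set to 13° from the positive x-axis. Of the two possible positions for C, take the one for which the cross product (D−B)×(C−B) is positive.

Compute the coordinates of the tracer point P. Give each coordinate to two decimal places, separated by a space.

7.22 -1.07

A=(0,0), D=(6.00,0)
B = A + 3.00·(cos13°, sin13°) = (2.9231, 0.6749)
|BD| = 3.1500
circle(B,5.00) ∩ circle(D,3.00): a=4.1147, h=2.8407
  candidates: C₊=(7.5508,2.5681) cross=8.948; C₋=(6.3337,-2.9814) cross=-8.948
  mode + wants cross > 0 → take C=(7.5508,2.5681) (cross=8.948)
ex = (C−B)/|BC| = (0.9255,0.3786); ey = (-0.3786,0.9255)
P = B + 3.32·ex + -3.24·ey = (7.2227,-1.0668)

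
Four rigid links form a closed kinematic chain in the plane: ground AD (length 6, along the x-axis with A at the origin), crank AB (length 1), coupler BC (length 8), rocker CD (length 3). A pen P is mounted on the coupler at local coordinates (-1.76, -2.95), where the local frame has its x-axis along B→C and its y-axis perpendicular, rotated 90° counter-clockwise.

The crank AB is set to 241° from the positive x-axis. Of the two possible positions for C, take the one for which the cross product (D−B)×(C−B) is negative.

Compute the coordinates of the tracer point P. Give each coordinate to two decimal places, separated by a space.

-2.87 -3.34

A=(0,0), D=(6.00,0)
B = A + 1.00·(cos241°, sin241°) = (-0.4848, -0.8746)
|BD| = 6.5435
circle(B,8.00) ∩ circle(D,3.00): a=7.4744, h=2.8519
  candidates: C₊=(6.5413,2.9508) cross=18.662; C₋=(7.3037,-2.7019) cross=-18.662
  mode - wants cross < 0 → take C=(7.3037,-2.7019) (cross=-18.662)
ex = (C−B)/|BC| = (0.9736,-0.2284); ey = (0.2284,0.9736)
P = B + -1.76·ex + -2.95·ey = (-2.8721,-3.3446)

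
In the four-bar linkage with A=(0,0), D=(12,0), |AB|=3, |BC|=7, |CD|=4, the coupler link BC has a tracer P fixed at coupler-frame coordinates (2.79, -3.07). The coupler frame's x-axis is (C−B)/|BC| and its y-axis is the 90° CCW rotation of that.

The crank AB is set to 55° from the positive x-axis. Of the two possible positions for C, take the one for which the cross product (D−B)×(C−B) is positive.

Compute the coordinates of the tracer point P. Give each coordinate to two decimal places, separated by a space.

4.44 -0.68

A=(0,0), D=(12.00,0)
B = A + 3.00·(cos55°, sin55°) = (1.7207, 2.4575)
|BD| = 10.5689
circle(B,7.00) ∩ circle(D,4.00): a=6.8456, h=1.4619
  candidates: C₊=(8.7187,2.2875) cross=15.451; C₋=(8.0388,-0.5561) cross=-15.451
  mode + wants cross > 0 → take C=(8.7187,2.2875) (cross=15.451)
ex = (C−B)/|BC| = (0.9997,-0.0243); ey = (0.0243,0.9997)
P = B + 2.79·ex + -3.07·ey = (4.4354,-0.6794)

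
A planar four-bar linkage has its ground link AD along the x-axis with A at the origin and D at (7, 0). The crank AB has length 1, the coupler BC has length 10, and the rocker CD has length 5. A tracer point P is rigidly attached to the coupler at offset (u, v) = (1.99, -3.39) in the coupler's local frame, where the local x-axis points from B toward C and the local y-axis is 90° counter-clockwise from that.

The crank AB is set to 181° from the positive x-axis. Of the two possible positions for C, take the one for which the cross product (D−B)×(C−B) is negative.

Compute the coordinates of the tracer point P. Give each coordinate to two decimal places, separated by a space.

A=(0,0), D=(7.00,0)
B = A + 1.00·(cos181°, sin181°) = (-0.9998, -0.0175)
|BD| = 7.9999
circle(B,10.00) ∩ circle(D,5.00): a=8.6875, h=4.9525
  candidates: C₊=(7.6768,4.9540) cross=39.619; C₋=(7.6984,-4.9510) cross=-39.619
  mode - wants cross < 0 → take C=(7.6984,-4.9510) (cross=-39.619)
ex = (C−B)/|BC| = (0.8698,-0.4934); ey = (0.4934,0.8698)
P = B + 1.99·ex + -3.39·ey = (-0.9414,-3.9479)

-0.94 -3.95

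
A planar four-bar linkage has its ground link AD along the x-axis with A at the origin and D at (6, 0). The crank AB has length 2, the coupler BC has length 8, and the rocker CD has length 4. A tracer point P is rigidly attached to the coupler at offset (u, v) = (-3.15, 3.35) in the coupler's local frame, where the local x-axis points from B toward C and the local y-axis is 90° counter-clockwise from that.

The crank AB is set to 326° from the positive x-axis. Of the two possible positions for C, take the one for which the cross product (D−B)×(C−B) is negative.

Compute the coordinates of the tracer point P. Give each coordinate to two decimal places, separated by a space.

-1.26 2.44

A=(0,0), D=(6.00,0)
B = A + 2.00·(cos326°, sin326°) = (1.6581, -1.1184)
|BD| = 4.4836
circle(B,8.00) ∩ circle(D,4.00): a=7.5946, h=2.5143
  candidates: C₊=(8.3855,3.2109) cross=11.273; C₋=(9.6398,-1.6589) cross=-11.273
  mode - wants cross < 0 → take C=(9.6398,-1.6589) (cross=-11.273)
ex = (C−B)/|BC| = (0.9977,-0.0676); ey = (0.0676,0.9977)
P = B + -3.15·ex + 3.35·ey = (-1.2584,2.4368)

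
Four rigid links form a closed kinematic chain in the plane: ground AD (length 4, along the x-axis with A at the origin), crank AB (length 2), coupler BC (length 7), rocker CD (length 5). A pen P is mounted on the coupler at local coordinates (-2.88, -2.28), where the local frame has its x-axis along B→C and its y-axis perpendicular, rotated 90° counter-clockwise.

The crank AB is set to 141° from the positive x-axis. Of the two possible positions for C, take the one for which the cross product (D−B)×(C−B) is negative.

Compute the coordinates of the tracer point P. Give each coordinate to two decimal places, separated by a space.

A=(0,0), D=(4.00,0)
B = A + 2.00·(cos141°, sin141°) = (-1.5543, 1.2586)
|BD| = 5.6951
circle(B,7.00) ∩ circle(D,5.00): a=4.9546, h=4.9449
  candidates: C₊=(4.3707,4.9862) cross=28.162; C₋=(2.1850,-4.6589) cross=-28.162
  mode - wants cross < 0 → take C=(2.1850,-4.6589) (cross=-28.162)
ex = (C−B)/|BC| = (0.5342,-0.8454); ey = (0.8454,0.5342)
P = B + -2.88·ex + -2.28·ey = (-5.0202,2.4754)

-5.02 2.48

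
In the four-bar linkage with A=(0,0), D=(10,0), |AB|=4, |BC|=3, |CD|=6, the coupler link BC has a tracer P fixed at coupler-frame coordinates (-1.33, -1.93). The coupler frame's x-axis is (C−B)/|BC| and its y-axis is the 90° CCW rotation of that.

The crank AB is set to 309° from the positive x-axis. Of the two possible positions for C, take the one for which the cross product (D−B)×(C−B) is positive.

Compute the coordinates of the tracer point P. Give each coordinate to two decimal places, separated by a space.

A=(0,0), D=(10.00,0)
B = A + 4.00·(cos309°, sin309°) = (2.5173, -3.1086)
|BD| = 8.1027
circle(B,3.00) ∩ circle(D,6.00): a=2.3853, h=1.8195
  candidates: C₊=(4.0220,-0.5132) cross=14.743; C₋=(5.4181,-3.8737) cross=-14.743
  mode + wants cross > 0 → take C=(4.0220,-0.5132) (cross=14.743)
ex = (C−B)/|BC| = (0.5016,0.8651); ey = (-0.8651,0.5016)
P = B + -1.33·ex + -1.93·ey = (3.5199,-5.2272)

3.52 -5.23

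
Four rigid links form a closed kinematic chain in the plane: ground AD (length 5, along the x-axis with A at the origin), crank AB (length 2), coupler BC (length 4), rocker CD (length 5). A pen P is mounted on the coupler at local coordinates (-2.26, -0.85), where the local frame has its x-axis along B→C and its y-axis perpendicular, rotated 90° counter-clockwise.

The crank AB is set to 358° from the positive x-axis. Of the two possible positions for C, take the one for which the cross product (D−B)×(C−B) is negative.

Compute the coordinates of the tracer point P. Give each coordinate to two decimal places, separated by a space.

1.10 2.17

A=(0,0), D=(5.00,0)
B = A + 2.00·(cos358°, sin358°) = (1.9988, -0.0698)
|BD| = 3.0020
circle(B,4.00) ∩ circle(D,5.00): a=0.0020, h=4.0000
  candidates: C₊=(1.9078,3.9292) cross=12.008; C₋=(2.0938,-4.0687) cross=-12.008
  mode - wants cross < 0 → take C=(2.0938,-4.0687) (cross=-12.008)
ex = (C−B)/|BC| = (0.0238,-0.9997); ey = (0.9997,0.0238)
P = B + -2.26·ex + -0.85·ey = (1.0953,2.1694)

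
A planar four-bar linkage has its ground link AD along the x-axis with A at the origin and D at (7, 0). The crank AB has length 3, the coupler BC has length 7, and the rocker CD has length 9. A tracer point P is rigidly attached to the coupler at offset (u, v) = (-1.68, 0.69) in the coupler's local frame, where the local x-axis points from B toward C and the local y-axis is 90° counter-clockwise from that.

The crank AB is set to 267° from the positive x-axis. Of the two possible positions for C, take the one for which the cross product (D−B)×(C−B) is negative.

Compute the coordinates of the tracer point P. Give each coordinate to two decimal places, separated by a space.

-0.64 -1.25

A=(0,0), D=(7.00,0)
B = A + 3.00·(cos267°, sin267°) = (-0.1570, -2.9959)
|BD| = 7.7587
circle(B,7.00) ∩ circle(D,9.00): a=1.8172, h=6.7600
  candidates: C₊=(-1.0910,3.9415) cross=52.449; C₋=(4.1295,-8.5300) cross=-52.449
  mode - wants cross < 0 → take C=(4.1295,-8.5300) (cross=-52.449)
ex = (C−B)/|BC| = (0.6124,-0.7906); ey = (0.7906,0.6124)
P = B + -1.68·ex + 0.69·ey = (-0.6403,-1.2452)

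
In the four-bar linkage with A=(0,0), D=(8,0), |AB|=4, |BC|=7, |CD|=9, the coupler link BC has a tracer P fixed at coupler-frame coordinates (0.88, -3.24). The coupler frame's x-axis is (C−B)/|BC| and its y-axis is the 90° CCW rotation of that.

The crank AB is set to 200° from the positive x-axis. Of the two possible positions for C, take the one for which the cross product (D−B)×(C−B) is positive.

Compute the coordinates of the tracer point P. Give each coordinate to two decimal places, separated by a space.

A=(0,0), D=(8.00,0)
B = A + 4.00·(cos200°, sin200°) = (-3.7588, -1.3681)
|BD| = 11.8381
circle(B,7.00) ∩ circle(D,9.00): a=4.5675, h=5.3045
  candidates: C₊=(0.1651,4.4288) cross=62.796; C₋=(1.3911,-6.1092) cross=-62.796
  mode + wants cross > 0 → take C=(0.1651,4.4288) (cross=62.796)
ex = (C−B)/|BC| = (0.5605,0.8281); ey = (-0.8281,0.5605)
P = B + 0.88·ex + -3.24·ey = (-0.5824,-2.4555)

-0.58 -2.46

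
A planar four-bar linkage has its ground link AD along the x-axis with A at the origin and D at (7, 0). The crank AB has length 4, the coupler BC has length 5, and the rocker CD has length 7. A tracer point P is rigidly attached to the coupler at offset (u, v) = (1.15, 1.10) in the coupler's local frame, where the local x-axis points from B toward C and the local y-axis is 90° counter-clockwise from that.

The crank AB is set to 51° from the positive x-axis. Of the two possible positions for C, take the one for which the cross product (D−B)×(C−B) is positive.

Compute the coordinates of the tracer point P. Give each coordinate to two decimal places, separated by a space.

A=(0,0), D=(7.00,0)
B = A + 4.00·(cos51°, sin51°) = (2.5173, 3.1086)
|BD| = 5.4551
circle(B,5.00) ∩ circle(D,7.00): a=0.5278, h=4.9721
  candidates: C₊=(5.7843,6.8936) cross=27.123; C₋=(0.1176,-1.2780) cross=-27.123
  mode + wants cross > 0 → take C=(5.7843,6.8936) (cross=27.123)
ex = (C−B)/|BC| = (0.6534,0.7570); ey = (-0.7570,0.6534)
P = B + 1.15·ex + 1.10·ey = (2.4360,4.6979)

2.44 4.70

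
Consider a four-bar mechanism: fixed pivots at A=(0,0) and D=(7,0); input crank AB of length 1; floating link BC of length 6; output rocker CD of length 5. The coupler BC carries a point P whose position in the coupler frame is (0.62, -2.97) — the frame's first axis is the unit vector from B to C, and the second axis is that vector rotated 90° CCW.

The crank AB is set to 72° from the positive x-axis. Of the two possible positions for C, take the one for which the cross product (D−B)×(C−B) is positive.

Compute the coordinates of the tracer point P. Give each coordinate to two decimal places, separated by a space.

2.61 -1.02

A=(0,0), D=(7.00,0)
B = A + 1.00·(cos72°, sin72°) = (0.3090, 0.9511)
|BD| = 6.7582
circle(B,6.00) ∩ circle(D,5.00): a=4.1929, h=4.2918
  candidates: C₊=(5.0642,4.6101) cross=29.005; C₋=(3.8563,-3.8881) cross=-29.005
  mode + wants cross > 0 → take C=(5.0642,4.6101) (cross=29.005)
ex = (C−B)/|BC| = (0.7925,0.6098); ey = (-0.6098,0.7925)
P = B + 0.62·ex + -2.97·ey = (2.6116,-1.0247)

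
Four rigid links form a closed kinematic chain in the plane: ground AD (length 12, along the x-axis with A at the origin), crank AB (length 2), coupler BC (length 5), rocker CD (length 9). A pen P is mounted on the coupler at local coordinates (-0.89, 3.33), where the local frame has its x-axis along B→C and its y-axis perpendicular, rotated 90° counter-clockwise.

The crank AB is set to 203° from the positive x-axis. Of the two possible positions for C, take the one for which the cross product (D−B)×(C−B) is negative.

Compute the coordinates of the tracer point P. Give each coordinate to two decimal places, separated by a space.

A=(0,0), D=(12.00,0)
B = A + 2.00·(cos203°, sin203°) = (-1.8410, -0.7815)
|BD| = 13.8631
circle(B,5.00) ∩ circle(D,9.00): a=4.9118, h=0.9352
  candidates: C₊=(3.0102,0.4291) cross=12.964; C₋=(3.1157,-1.4383) cross=-12.964
  mode - wants cross < 0 → take C=(3.1157,-1.4383) (cross=-12.964)
ex = (C−B)/|BC| = (0.9913,-0.1314); ey = (0.1314,0.9913)
P = B + -0.89·ex + 3.33·ey = (-2.2859,2.6366)

-2.29 2.64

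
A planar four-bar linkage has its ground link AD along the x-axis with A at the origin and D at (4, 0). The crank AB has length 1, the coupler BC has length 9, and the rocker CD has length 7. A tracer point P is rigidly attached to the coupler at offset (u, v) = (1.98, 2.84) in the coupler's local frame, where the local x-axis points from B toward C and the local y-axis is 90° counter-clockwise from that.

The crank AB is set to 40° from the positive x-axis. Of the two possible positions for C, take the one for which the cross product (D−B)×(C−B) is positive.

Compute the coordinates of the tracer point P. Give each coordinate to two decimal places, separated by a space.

0.91 4.10

A=(0,0), D=(4.00,0)
B = A + 1.00·(cos40°, sin40°) = (0.7660, 0.6428)
|BD| = 3.2972
circle(B,9.00) ∩ circle(D,7.00): a=6.5012, h=6.2237
  candidates: C₊=(8.3558,5.4797) cross=20.521; C₋=(5.9292,-6.7289) cross=-20.521
  mode + wants cross > 0 → take C=(8.3558,5.4797) (cross=20.521)
ex = (C−B)/|BC| = (0.8433,0.5374); ey = (-0.5374,0.8433)
P = B + 1.98·ex + 2.84·ey = (0.9095,4.1019)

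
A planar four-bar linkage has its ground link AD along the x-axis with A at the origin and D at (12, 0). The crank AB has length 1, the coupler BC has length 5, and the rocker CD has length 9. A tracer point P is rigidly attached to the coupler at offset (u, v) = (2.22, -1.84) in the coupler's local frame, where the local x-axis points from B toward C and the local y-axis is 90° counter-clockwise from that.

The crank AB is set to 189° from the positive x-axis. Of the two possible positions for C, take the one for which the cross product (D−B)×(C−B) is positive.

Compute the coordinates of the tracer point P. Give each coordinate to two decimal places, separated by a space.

A=(0,0), D=(12.00,0)
B = A + 1.00·(cos189°, sin189°) = (-0.9877, -0.1564)
|BD| = 12.9886
circle(B,5.00) ∩ circle(D,9.00): a=4.3386, h=2.4853
  candidates: C₊=(3.3206,2.3809) cross=32.281; C₋=(3.3805,-2.5893) cross=-32.281
  mode + wants cross > 0 → take C=(3.3206,2.3809) (cross=32.281)
ex = (C−B)/|BC| = (0.8617,0.5075); ey = (-0.5075,0.8617)
P = B + 2.22·ex + -1.84·ey = (1.8590,-0.6153)

1.86 -0.62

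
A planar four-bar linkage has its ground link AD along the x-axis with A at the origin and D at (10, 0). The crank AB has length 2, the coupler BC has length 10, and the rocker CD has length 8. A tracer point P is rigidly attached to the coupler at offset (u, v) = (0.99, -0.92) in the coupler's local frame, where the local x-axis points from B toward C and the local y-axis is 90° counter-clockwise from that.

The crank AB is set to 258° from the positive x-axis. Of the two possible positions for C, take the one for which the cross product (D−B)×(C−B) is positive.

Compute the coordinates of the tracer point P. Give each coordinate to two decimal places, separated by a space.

0.90 -1.64

A=(0,0), D=(10.00,0)
B = A + 2.00·(cos258°, sin258°) = (-0.4158, -1.9563)
|BD| = 10.5979
circle(B,10.00) ∩ circle(D,8.00): a=6.9974, h=7.1440
  candidates: C₊=(5.1426,6.3566) cross=75.711; C₋=(7.7801,-7.6858) cross=-75.711
  mode + wants cross > 0 → take C=(5.1426,6.3566) (cross=75.711)
ex = (C−B)/|BC| = (0.5558,0.8313); ey = (-0.8313,0.5558)
P = B + 0.99·ex + -0.92·ey = (0.8992,-1.6447)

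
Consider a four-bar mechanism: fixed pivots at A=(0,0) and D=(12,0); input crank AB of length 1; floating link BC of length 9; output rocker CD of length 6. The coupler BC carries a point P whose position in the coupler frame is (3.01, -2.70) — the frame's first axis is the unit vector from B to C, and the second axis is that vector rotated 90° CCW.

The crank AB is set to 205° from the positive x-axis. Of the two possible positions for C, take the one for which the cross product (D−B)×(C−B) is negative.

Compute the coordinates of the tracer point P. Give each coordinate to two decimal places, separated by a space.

A=(0,0), D=(12.00,0)
B = A + 1.00·(cos205°, sin205°) = (-0.9063, -0.4226)
|BD| = 12.9132
circle(B,9.00) ∩ circle(D,6.00): a=8.1990, h=3.7116
  candidates: C₊=(7.1668,3.5554) cross=47.929; C₋=(7.4098,-3.8639) cross=-47.929
  mode - wants cross < 0 → take C=(7.4098,-3.8639) (cross=-47.929)
ex = (C−B)/|BC| = (0.9240,-0.3824); ey = (0.3824,0.9240)
P = B + 3.01·ex + -2.70·ey = (0.8426,-4.0684)

0.84 -4.07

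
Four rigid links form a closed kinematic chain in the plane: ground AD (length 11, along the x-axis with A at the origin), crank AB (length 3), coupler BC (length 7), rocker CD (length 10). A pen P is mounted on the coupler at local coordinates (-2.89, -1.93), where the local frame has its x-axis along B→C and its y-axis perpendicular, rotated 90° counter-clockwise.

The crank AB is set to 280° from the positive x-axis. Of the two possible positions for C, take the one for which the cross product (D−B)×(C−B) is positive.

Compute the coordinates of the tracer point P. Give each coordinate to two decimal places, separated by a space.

1.89 -6.15

A=(0,0), D=(11.00,0)
B = A + 3.00·(cos280°, sin280°) = (0.5209, -2.9544)
|BD| = 10.8876
circle(B,7.00) ∩ circle(D,10.00): a=3.1017, h=6.2753
  candidates: C₊=(1.8034,3.9271) cross=68.323; C₋=(5.2091,-8.1526) cross=-68.323
  mode + wants cross > 0 → take C=(1.8034,3.9271) (cross=68.323)
ex = (C−B)/|BC| = (0.1832,0.9831); ey = (-0.9831,0.1832)
P = B + -2.89·ex + -1.93·ey = (1.8888,-6.1491)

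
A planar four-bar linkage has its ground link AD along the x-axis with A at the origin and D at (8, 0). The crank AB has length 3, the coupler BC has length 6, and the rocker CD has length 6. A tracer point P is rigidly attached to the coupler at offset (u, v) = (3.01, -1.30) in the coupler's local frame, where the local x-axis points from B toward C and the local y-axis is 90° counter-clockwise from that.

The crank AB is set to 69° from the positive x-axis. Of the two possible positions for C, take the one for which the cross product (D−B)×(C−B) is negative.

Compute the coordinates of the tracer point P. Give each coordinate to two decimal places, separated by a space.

0.68 -0.45

A=(0,0), D=(8.00,0)
B = A + 3.00·(cos69°, sin69°) = (1.0751, 2.8007)
|BD| = 7.4698
circle(B,6.00) ∩ circle(D,6.00): a=3.7349, h=4.6958
  candidates: C₊=(6.2982,5.7536) cross=35.077; C₋=(2.7769,-2.9529) cross=-35.077
  mode - wants cross < 0 → take C=(2.7769,-2.9529) (cross=-35.077)
ex = (C−B)/|BC| = (0.2836,-0.9589); ey = (0.9589,0.2836)
P = B + 3.01·ex + -1.30·ey = (0.6822,-0.4544)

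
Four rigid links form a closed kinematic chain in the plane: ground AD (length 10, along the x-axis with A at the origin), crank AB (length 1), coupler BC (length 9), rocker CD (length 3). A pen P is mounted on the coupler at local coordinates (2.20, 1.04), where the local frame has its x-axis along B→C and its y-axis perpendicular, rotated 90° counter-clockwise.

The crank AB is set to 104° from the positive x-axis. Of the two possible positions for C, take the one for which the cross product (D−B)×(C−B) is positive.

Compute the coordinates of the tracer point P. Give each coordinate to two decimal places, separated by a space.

1.72 2.40

A=(0,0), D=(10.00,0)
B = A + 1.00·(cos104°, sin104°) = (-0.2419, 0.9703)
|BD| = 10.2878
circle(B,9.00) ∩ circle(D,3.00): a=8.6432, h=2.5090
  candidates: C₊=(8.5994,2.6530) cross=25.813; C₋=(8.1261,-2.3428) cross=-25.813
  mode + wants cross > 0 → take C=(8.5994,2.6530) (cross=25.813)
ex = (C−B)/|BC| = (0.9824,0.1870); ey = (-0.1870,0.9824)
P = B + 2.20·ex + 1.04·ey = (1.7248,2.4033)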